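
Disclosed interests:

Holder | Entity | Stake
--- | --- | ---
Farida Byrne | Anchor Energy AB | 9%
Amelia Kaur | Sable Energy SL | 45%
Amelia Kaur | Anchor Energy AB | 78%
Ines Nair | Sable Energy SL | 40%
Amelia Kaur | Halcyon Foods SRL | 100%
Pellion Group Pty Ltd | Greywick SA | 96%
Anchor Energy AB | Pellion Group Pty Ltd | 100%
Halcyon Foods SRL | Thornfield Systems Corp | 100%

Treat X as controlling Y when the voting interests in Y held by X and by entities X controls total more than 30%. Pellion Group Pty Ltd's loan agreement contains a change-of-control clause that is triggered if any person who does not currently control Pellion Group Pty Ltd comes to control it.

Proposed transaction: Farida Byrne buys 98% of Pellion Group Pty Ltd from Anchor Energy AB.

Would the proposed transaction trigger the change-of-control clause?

Yes

The purchase adds only to Farida's holdings (Anchor's stake shrinks), so Farida is the only person who could newly come to control Pellion.
Farida's largest direct stake is 9% in Anchor, which does not meet the threshold, so Farida controls no company.
Neither Farida nor any entity Farida controls holds any voting interest in Pellion.
So before the transaction, Farida does not control Pellion.
After the purchase, Farida holds 98% of Pellion directly, and Anchor's stake falls to 2%.
Farida holds 98% of Pellion, so Farida controls Pellion.
Farida did not control Pellion before and does after, so the clause is triggered.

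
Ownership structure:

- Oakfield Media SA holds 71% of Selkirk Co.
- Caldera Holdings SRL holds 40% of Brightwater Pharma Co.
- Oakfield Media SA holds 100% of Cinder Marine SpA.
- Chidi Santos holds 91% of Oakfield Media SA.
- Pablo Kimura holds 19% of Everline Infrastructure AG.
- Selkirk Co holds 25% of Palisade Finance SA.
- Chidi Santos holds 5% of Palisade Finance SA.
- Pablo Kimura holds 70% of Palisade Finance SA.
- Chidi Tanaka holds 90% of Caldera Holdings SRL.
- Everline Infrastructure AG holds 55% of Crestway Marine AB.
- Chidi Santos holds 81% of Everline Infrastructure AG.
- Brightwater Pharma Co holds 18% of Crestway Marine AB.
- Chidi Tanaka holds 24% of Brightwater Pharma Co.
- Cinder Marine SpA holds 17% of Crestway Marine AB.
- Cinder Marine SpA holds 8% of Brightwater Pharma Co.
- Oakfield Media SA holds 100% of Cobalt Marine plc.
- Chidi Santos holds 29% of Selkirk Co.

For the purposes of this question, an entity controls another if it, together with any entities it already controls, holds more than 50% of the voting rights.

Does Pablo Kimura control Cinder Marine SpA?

No

Pablo holds 70% of Palisade, so Pablo controls Palisade.
Neither Pablo nor any entity Pablo controls holds any voting interest in Cinder.
So Pablo does not control Cinder.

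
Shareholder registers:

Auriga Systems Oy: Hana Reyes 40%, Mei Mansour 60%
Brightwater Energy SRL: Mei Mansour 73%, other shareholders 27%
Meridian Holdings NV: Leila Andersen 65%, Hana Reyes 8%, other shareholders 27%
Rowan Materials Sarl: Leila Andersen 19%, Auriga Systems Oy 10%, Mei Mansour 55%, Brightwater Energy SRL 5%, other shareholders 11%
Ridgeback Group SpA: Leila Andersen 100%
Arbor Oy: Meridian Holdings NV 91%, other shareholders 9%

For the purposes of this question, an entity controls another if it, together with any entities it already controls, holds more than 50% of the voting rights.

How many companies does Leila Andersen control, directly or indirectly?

3

Leila holds 65% of Meridian, so Leila controls Meridian.
Leila holds 100% of Ridgeback, so Leila controls Ridgeback.
Meridian holds 91% of Arbor, so Leila controls Arbor.
No other company's threshold is met.
Leila controls 3 companies.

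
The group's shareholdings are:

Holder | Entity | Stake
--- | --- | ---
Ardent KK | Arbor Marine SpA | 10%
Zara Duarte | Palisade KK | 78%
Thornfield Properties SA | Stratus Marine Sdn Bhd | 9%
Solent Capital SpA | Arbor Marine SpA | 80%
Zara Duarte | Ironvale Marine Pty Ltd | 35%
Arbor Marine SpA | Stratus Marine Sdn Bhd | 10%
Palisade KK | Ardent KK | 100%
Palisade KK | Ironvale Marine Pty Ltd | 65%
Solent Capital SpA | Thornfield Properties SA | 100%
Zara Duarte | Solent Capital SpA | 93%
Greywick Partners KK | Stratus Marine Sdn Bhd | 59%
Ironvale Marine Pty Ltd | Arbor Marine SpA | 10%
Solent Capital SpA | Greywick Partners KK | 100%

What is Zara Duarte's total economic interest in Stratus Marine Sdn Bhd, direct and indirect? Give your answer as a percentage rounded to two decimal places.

72.32%

Zara reaches Stratus along 6 paths.
Via Solent → Thornfield: 93% × 100% × 9% = 8.37%.
Via Solent → Greywick: 93% × 100% × 59% = 54.87%.
Via Solent → Arbor: 93% × 80% × 10% = 7.44%.
Via Palisade → Ironvale → Arbor: 78% × 65% × 10% × 10% = 0.507%.
Via Ironvale → Arbor: 35% × 10% × 10% = 0.35%.
Via Palisade → Ardent → Arbor: 78% × 100% × 10% × 10% = 0.78%.
Total: 8.37% + 54.87% + 7.44% + 0.507% + 0.35% + 0.78% = 72.317%.
Rounded: 72.32%.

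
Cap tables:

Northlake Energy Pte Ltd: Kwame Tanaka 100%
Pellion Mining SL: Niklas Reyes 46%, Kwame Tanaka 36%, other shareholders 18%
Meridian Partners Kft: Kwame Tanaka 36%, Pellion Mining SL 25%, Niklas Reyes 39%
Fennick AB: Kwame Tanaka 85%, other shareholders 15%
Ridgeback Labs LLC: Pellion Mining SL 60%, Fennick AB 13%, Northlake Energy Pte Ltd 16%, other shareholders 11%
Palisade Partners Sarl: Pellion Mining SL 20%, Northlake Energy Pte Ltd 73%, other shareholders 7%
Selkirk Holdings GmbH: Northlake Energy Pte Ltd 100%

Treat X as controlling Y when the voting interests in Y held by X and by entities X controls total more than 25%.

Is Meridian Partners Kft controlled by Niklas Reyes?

Niklas holds 46% of Pellion, so Niklas controls Pellion.
Pellion and Niklas together hold 25% + 39% = 64% of Meridian, so Niklas controls Meridian.

Yes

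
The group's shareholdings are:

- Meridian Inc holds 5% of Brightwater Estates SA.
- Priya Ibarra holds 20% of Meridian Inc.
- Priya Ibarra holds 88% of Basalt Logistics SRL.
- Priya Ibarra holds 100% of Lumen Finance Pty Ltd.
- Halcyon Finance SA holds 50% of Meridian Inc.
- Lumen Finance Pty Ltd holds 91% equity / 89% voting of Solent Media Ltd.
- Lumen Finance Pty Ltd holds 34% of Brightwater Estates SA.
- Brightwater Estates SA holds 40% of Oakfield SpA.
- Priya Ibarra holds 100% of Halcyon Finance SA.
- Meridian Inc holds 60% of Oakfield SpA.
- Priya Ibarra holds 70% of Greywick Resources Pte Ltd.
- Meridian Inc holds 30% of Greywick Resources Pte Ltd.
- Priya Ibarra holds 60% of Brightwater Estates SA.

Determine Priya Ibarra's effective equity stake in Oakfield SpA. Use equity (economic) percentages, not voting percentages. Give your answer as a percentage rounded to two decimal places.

81.00%

Priya reaches Oakfield along 6 paths.
Via Halcyon → Meridian: 100% × 50% × 60% = 30%.
Via Meridian: 20% × 60% = 12%.
Via Halcyon → Meridian → Brightwater: 100% × 50% × 5% × 40% = 1%.
Via Meridian → Brightwater: 20% × 5% × 40% = 0.4%.
Via Brightwater: 60% × 40% = 24%.
Via Lumen → Brightwater: 100% × 34% × 40% = 13.6%.
Total: 30% + 12% + 1% + 0.4% + 24% + 13.6% = 81%.
Rounded: 81.00%.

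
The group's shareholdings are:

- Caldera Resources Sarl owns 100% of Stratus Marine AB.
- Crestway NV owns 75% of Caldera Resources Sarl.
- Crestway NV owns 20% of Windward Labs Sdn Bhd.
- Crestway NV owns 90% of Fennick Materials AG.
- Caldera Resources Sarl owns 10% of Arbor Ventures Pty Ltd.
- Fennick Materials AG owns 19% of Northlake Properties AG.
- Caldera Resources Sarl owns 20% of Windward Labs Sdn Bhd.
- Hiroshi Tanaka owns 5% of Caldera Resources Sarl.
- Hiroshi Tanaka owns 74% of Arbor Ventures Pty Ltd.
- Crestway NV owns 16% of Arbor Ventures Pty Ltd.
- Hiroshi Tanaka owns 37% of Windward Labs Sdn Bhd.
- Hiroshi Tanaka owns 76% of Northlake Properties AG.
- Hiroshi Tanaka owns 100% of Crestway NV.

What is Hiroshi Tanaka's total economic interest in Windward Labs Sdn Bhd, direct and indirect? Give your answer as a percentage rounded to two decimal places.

Hiroshi reaches Windward along 4 paths.
Via Caldera: 5% × 20% = 1%.
Via Crestway → Caldera: 100% × 75% × 20% = 15%.
Via Crestway: 100% × 20% = 20%.
Direct stake: 37% = 37%.
Total: 1% + 15% + 20% + 37% = 73%.
Rounded: 73.00%.

73.00%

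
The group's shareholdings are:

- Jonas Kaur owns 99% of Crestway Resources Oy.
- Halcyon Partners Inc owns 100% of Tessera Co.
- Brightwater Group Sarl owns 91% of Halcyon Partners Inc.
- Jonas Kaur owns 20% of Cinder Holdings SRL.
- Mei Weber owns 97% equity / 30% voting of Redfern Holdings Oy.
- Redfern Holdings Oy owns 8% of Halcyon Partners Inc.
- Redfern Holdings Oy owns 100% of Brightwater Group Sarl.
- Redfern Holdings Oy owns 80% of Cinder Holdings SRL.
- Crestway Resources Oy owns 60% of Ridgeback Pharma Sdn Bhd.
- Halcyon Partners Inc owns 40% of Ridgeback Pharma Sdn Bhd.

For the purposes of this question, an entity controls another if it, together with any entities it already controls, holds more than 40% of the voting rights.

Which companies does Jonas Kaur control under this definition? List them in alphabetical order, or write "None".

Jonas holds 99% of Crestway, so Jonas controls Crestway.
Crestway holds 60% of Ridgeback, so Jonas controls Ridgeback.
No other company's threshold is met.

Crestway Resources Oy, Ridgeback Pharma Sdn Bhd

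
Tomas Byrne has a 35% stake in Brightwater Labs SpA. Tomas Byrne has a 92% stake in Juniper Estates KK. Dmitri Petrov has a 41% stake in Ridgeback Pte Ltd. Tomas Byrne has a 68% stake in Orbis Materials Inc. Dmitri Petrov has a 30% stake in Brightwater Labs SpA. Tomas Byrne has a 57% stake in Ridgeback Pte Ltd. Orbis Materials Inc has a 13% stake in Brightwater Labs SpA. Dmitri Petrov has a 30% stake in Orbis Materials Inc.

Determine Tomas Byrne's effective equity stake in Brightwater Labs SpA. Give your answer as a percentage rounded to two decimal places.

43.84%

Tomas reaches Brightwater along 2 paths.
Via Orbis: 68% × 13% = 8.84%.
Direct stake: 35% = 35%.
Total: 8.84% + 35% = 43.84%.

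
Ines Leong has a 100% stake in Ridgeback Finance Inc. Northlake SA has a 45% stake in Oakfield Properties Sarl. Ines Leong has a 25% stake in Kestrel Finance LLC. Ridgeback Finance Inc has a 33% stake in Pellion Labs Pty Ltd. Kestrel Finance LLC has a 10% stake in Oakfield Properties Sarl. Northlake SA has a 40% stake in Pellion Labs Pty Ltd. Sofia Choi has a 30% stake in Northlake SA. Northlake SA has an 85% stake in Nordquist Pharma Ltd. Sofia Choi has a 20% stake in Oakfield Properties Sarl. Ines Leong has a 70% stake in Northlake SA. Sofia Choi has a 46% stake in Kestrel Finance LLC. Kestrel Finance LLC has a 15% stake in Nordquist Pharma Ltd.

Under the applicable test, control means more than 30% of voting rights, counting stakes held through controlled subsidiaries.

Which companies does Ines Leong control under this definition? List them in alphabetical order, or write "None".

Ines holds 70% of Northlake, so Ines controls Northlake.
Ines holds 100% of Ridgeback, so Ines controls Ridgeback.
Northlake holds 85% of Nordquist, so Ines controls Nordquist.
Northlake holds 45% of Oakfield, so Ines controls Oakfield.
Ridgeback and Northlake together hold 33% + 40% = 73% of Pellion, so Ines controls Pellion.
No other company's threshold is met.

Nordquist Pharma Ltd, Northlake SA, Oakfield Properties Sarl, Pellion Labs Pty Ltd, Ridgeback Finance Inc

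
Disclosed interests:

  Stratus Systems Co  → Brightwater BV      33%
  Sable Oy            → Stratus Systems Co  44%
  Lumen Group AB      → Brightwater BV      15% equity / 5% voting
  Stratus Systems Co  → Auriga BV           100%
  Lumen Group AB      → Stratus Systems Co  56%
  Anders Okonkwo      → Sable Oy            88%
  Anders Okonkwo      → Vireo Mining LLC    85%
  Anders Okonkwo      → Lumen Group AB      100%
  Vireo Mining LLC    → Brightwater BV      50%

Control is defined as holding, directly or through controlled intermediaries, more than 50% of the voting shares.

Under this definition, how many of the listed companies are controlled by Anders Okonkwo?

6

Anders holds 88% of Sable, so Anders controls Sable.
Anders holds 85% of Vireo, so Anders controls Vireo.
Anders holds 100% of Lumen, so Anders controls Lumen.
Lumen and Sable together hold 56% + 44% = 100% of Stratus, so Anders controls Stratus.
Stratus holds 100% of Auriga, so Anders controls Auriga.
Lumen and Stratus and Vireo together hold 5% + 33% + 50% = 88% of Brightwater, so Anders controls Brightwater.
Anders controls 6 companies.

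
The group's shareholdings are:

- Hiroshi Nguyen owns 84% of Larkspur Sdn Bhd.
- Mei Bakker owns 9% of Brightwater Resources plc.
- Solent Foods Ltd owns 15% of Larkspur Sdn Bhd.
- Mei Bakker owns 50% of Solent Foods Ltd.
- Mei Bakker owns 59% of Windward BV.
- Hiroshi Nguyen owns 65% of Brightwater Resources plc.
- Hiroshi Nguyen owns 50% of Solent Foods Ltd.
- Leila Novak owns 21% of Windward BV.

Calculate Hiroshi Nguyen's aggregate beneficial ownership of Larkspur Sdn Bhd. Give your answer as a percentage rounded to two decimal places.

91.50%

Hiroshi reaches Larkspur along 2 paths.
Via Solent: 50% × 15% = 7.5%.
Direct stake: 84% = 84%.
Total: 7.5% + 84% = 91.5%.
Rounded: 91.50%.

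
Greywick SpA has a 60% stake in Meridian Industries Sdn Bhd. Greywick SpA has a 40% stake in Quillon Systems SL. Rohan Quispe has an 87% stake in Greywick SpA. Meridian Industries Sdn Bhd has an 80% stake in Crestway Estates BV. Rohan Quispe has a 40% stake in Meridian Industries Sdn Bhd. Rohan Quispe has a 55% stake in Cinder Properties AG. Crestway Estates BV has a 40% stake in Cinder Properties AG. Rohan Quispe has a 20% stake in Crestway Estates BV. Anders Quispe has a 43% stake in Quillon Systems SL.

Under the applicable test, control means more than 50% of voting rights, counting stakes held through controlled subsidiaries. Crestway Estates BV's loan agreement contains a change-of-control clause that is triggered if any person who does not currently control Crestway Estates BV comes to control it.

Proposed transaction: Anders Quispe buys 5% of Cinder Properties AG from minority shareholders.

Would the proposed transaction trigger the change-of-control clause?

The purchase changes only Anders's holdings, so Anders is the only person who could newly come to control Crestway.
Anders's largest direct stake is 43% in Quillon, which does not meet the threshold, so Anders controls no company.
Neither Anders nor any entity Anders controls holds any voting interest in Crestway.
So before the transaction, Anders does not control Crestway.
After the purchase, Anders holds 5% of Cinder directly.
Anders's side now holds 5% of Cinder, not > 50%, so Anders still does not control Cinder.
After the transaction, neither Anders nor any entity Anders controls holds a voting interest in Crestway, so Anders still does not control it.
No new person acquires control, so the clause is not triggered.

No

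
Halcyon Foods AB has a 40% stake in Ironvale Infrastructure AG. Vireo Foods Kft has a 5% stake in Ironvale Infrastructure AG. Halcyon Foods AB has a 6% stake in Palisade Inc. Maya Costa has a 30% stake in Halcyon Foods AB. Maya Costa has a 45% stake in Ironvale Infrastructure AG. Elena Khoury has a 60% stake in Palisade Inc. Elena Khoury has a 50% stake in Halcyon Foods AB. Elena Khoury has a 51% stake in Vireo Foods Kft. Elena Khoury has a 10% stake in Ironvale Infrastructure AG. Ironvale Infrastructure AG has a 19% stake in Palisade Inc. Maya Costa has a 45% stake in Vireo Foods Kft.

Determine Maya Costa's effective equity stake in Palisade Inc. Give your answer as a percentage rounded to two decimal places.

Maya reaches Palisade along 4 paths.
Via Halcyon → Ironvale: 30% × 40% × 19% = 2.28%.
Via Ironvale: 45% × 19% = 8.55%.
Via Vireo → Ironvale: 45% × 5% × 19% = 0.4275%.
Via Halcyon: 30% × 6% = 1.8%.
Total: 2.28% + 8.55% + 0.4275% + 1.8% = 13.0575%.
Rounded: 13.06%.

13.06%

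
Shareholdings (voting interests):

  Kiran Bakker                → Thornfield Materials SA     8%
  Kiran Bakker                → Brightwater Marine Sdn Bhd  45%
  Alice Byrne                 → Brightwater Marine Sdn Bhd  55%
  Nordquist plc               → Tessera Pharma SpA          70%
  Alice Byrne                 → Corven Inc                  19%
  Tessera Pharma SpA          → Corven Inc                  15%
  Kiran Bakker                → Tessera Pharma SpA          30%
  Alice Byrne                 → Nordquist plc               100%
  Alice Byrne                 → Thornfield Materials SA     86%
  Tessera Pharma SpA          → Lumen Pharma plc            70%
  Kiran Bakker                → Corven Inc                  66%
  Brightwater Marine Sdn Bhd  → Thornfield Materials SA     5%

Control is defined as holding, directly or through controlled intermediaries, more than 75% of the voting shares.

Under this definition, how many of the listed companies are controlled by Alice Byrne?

2

Alice holds 100% of Nordquist, so Alice controls Nordquist.
Alice holds 86% of Thornfield, so Alice controls Thornfield.
No other company's threshold is met.
Alice controls 2 companies.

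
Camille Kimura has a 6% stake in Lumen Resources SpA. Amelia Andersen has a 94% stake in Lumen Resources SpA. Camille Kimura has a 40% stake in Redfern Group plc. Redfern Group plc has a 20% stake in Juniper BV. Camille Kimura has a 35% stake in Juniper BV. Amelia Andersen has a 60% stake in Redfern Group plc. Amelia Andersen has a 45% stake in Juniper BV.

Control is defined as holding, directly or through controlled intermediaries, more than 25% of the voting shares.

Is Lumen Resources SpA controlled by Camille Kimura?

No

Camille holds 40% of Redfern, so Camille controls Redfern.
Camille and Redfern together hold 35% + 20% = 55% of Juniper, so Camille controls Juniper.
In Lumen, Camille's side holds only 6%, not > 25%.
So Camille does not control Lumen.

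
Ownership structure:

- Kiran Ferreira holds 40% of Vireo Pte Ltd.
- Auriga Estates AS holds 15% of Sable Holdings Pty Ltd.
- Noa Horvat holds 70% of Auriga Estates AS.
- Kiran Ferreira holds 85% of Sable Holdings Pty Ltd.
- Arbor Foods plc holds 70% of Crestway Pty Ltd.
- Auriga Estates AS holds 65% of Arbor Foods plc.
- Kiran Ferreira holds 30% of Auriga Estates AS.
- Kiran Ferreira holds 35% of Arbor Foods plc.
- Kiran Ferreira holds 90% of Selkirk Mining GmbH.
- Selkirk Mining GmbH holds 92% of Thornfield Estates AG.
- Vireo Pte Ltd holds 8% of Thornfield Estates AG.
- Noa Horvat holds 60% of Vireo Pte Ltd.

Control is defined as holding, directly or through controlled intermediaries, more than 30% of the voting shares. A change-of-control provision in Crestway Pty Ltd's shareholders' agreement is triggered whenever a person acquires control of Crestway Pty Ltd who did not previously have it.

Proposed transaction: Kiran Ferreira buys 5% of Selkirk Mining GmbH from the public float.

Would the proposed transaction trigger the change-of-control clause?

No

The purchase changes only Kiran's holdings, so Kiran is the only person who could newly come to control Crestway.
Kiran holds 35% of Arbor, so Kiran controls Arbor.
Arbor holds 70% of Crestway, so Kiran controls Crestway.
So Kiran already controls Crestway before the transaction.
After the purchase, Kiran's direct stake in Selkirk rises to 90% + 5% = 95%.
Kiran controlled Crestway already, so this is not a new person acquiring control; every other person's position is unchanged or reduced.
No new person acquires control, so the clause is not triggered.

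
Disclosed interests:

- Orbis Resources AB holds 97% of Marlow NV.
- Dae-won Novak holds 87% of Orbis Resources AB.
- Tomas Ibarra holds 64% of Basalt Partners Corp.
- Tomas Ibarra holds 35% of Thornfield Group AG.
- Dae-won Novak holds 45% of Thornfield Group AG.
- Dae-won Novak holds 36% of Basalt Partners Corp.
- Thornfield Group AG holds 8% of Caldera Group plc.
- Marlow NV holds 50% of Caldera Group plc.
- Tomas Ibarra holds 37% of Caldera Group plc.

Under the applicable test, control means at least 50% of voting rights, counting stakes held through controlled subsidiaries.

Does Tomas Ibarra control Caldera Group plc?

Tomas holds 64% of Basalt, so Tomas controls Basalt.
In Caldera, Tomas's side holds only 37%, not ≥ 50%.
So Tomas does not control Caldera.

No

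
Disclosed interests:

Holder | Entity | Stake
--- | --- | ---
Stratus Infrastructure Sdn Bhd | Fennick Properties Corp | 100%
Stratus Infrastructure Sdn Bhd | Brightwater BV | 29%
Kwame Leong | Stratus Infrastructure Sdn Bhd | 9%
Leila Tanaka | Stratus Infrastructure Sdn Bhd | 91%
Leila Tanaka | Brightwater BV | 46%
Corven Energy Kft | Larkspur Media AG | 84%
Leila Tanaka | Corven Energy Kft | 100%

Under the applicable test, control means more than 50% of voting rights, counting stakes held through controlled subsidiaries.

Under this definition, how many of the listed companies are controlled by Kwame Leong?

0

Kwame's largest direct stake is 9% in Stratus, which does not meet the threshold.
Kwame controls 0 companies.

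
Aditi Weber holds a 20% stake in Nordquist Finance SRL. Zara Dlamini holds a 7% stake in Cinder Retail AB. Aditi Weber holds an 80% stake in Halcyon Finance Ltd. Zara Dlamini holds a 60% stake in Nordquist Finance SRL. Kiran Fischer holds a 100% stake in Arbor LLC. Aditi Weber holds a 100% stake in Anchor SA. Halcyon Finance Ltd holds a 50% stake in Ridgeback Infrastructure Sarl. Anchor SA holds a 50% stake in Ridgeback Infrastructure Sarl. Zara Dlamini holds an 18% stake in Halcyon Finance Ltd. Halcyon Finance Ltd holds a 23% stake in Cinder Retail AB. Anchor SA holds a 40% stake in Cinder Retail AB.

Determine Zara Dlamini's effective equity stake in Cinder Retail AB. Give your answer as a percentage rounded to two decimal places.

Zara reaches Cinder along 2 paths.
Via Halcyon: 18% × 23% = 4.14%.
Direct stake: 7% = 7%.
Total: 4.14% + 7% = 11.14%.

11.14%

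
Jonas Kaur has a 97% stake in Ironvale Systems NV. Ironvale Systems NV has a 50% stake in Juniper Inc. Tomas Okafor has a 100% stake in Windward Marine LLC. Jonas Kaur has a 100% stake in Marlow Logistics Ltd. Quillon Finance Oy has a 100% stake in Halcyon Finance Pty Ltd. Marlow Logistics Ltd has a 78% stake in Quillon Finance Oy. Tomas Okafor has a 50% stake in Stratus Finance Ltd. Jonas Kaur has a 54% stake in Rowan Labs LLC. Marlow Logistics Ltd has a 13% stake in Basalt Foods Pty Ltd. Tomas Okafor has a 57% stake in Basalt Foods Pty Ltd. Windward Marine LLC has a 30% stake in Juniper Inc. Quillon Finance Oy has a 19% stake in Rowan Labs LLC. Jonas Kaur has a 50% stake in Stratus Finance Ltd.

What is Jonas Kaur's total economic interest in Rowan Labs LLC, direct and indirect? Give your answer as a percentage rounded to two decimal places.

Jonas reaches Rowan along 2 paths.
Direct stake: 54% = 54%.
Via Marlow → Quillon: 100% × 78% × 19% = 14.82%.
Total: 54% + 14.82% = 68.82%.

68.82%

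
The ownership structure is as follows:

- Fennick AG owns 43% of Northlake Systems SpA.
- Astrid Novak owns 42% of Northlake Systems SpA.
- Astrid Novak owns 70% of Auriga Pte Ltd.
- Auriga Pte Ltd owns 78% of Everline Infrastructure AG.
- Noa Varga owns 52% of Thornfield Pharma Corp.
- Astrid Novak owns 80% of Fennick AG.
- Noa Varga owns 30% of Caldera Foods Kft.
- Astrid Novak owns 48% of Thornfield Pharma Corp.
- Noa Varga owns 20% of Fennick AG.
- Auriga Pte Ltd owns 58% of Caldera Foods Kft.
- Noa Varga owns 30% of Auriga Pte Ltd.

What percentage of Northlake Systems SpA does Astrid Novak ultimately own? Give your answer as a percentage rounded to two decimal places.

Astrid reaches Northlake along 2 paths.
Via Fennick: 80% × 43% = 34.4%.
Direct stake: 42% = 42%.
Total: 34.4% + 42% = 76.4%.
Rounded: 76.40%.

76.40%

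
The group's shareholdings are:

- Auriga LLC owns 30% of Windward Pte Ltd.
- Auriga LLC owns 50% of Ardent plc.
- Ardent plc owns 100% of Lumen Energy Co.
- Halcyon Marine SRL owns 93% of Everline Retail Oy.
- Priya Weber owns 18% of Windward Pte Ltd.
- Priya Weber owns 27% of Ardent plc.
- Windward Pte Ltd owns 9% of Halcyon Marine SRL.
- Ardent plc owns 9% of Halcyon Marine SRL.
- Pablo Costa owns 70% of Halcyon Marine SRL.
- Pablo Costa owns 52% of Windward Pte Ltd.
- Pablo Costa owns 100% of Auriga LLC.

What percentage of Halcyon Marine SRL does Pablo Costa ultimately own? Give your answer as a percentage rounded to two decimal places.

Pablo reaches Halcyon along 4 paths.
Via Auriga → Ardent: 100% × 50% × 9% = 4.5%.
Direct stake: 70% = 70%.
Via Windward: 52% × 9% = 4.68%.
Via Auriga → Windward: 100% × 30% × 9% = 2.7%.
Total: 4.5% + 70% + 4.68% + 2.7% = 81.88%.

81.88%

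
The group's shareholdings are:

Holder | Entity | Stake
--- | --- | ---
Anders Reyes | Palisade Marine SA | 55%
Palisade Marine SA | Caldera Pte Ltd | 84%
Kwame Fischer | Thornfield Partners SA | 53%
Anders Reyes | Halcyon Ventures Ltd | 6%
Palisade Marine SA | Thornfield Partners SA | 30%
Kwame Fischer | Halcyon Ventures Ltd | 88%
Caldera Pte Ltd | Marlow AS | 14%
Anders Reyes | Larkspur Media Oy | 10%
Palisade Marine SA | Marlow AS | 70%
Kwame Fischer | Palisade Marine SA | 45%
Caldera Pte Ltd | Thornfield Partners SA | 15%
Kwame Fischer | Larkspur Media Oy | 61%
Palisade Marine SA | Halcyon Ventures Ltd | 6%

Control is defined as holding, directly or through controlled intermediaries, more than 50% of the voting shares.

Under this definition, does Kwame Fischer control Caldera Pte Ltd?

Kwame holds 61% of Larkspur, so Kwame controls Larkspur.
Kwame holds 53% of Thornfield, so Kwame controls Thornfield.
Kwame holds 88% of Halcyon, so Kwame controls Halcyon.
Neither Kwame nor any entity Kwame controls holds any voting interest in Caldera.
So Kwame does not control Caldera.

No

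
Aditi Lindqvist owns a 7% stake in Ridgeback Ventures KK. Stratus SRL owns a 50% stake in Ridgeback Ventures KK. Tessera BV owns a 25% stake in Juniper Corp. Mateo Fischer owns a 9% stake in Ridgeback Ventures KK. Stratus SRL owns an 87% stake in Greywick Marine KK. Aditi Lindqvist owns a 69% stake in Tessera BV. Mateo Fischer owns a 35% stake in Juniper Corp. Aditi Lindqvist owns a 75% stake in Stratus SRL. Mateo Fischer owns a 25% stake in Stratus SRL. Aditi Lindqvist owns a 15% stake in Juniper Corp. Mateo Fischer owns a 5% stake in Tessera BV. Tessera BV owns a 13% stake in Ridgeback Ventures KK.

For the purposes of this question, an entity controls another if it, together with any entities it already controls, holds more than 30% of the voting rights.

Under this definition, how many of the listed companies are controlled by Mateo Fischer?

1

Mateo holds 35% of Juniper, so Mateo controls Juniper.
No other company's threshold is met.
Mateo controls 1 company.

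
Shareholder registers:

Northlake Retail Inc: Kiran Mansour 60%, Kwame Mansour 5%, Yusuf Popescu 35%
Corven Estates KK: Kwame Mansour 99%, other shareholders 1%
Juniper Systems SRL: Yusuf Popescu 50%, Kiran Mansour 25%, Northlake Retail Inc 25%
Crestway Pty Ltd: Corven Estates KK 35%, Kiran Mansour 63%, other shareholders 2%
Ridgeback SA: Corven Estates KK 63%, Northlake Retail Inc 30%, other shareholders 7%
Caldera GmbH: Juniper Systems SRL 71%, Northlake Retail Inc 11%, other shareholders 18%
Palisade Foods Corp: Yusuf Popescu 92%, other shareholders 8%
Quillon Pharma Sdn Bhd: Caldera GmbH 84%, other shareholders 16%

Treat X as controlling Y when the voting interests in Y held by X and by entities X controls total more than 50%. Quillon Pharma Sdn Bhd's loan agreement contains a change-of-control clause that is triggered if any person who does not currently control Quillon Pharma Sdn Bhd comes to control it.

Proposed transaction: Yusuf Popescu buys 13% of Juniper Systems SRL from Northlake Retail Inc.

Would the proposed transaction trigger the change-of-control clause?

Yes

The purchase adds only to Yusuf's holdings (Northlake's stake shrinks), so Yusuf is the only person who could newly come to control Quillon.
Yusuf holds 92% of Palisade, so Yusuf controls Palisade.
Neither Yusuf nor any entity Yusuf controls holds any voting interest in Quillon.
So before the transaction, Yusuf does not control Quillon.
After the purchase, Yusuf's direct stake in Juniper rises to 50% + 13% = 63%, and Northlake's stake falls to 12%.
Yusuf holds 63% of Juniper, so Yusuf controls Juniper.
Juniper holds 71% of Caldera, so Yusuf controls Caldera.
Caldera holds 84% of Quillon, so Yusuf controls Quillon.
Yusuf did not control Quillon before and does after, so the clause is triggered.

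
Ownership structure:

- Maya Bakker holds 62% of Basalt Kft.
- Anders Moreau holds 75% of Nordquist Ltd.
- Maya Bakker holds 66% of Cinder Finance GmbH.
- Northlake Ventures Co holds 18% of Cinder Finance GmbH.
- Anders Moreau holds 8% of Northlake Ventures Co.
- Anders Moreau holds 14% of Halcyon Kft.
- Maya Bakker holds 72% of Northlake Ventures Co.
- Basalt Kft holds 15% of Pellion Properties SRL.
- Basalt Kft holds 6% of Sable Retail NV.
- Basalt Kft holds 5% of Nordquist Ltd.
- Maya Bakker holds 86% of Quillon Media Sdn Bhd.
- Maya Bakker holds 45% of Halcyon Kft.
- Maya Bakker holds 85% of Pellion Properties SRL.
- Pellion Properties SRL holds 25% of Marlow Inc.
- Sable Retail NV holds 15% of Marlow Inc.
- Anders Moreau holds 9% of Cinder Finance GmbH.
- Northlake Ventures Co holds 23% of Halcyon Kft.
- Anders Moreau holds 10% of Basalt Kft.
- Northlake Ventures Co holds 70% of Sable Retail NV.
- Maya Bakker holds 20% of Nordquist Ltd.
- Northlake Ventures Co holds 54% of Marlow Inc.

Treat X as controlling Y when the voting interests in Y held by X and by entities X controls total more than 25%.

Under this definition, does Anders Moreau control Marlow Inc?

Anders holds 75% of Nordquist, so Anders controls Nordquist.
Neither Anders nor any entity Anders controls holds any voting interest in Marlow.
So Anders does not control Marlow.

No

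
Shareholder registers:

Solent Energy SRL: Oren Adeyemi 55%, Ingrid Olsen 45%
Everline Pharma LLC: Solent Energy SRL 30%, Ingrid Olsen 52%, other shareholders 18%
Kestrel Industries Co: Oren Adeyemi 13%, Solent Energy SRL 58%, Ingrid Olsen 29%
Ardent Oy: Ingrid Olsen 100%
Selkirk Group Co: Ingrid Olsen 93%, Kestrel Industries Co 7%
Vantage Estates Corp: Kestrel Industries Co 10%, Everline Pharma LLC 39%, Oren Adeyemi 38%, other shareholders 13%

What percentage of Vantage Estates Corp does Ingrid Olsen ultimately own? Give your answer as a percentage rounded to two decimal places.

Ingrid reaches Vantage along 4 paths.
Via Solent → Kestrel: 45% × 58% × 10% = 2.61%.
Via Kestrel: 29% × 10% = 2.9%.
Via Solent → Everline: 45% × 30% × 39% = 5.265%.
Via Everline: 52% × 39% = 20.28%.
Total: 2.61% + 2.9% + 5.265% + 20.28% = 31.055%.
Rounded: 31.06%.

31.06%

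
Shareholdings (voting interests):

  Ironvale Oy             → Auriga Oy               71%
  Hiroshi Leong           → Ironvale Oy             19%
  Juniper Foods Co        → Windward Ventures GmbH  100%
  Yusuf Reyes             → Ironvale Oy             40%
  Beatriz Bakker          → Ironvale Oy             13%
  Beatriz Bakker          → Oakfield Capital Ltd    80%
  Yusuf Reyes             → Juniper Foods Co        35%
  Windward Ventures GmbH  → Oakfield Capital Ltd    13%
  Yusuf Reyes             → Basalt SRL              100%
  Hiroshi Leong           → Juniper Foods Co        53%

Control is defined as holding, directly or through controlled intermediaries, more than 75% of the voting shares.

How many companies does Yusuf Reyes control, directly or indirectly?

1

Yusuf holds 100% of Basalt, so Yusuf controls Basalt.
No other company's threshold is met.
Yusuf controls 1 company.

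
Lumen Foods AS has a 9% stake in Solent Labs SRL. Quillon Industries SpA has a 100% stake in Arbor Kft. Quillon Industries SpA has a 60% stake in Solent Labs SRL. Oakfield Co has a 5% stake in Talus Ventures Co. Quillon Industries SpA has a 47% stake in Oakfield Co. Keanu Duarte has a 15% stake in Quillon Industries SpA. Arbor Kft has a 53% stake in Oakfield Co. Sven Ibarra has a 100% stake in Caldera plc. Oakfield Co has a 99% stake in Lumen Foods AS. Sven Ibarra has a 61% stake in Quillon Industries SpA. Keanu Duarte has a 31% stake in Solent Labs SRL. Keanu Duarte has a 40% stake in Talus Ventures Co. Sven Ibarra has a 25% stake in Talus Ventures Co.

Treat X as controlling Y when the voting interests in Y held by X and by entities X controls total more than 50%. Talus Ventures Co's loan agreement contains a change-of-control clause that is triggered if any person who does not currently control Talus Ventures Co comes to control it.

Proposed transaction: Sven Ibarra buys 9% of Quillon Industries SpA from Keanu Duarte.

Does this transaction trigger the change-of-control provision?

The purchase adds only to Sven's holdings (Keanu's stake shrinks), so Sven is the only person who could newly come to control Talus.
Sven holds 61% of Quillon, so Sven controls Quillon.
Quillon holds 100% of Arbor, so Sven controls Arbor.
Quillon and Arbor together hold 47% + 53% = 100% of Oakfield, so Sven controls Oakfield.
Oakfield holds 99% of Lumen, so Sven controls Lumen.
Lumen and Quillon together hold 9% + 60% = 69% of Solent, so Sven controls Solent.
Sven holds 100% of Caldera, so Sven controls Caldera.
In Talus, Sven's side holds only 5% + 25% = 30%, not > 50%.
So before the transaction, Sven does not control Talus.
After the purchase, Sven's direct stake in Quillon rises to 61% + 9% = 70%, and Keanu's stake falls to 6%.
Sven holds 70% of Quillon, so Sven controls Quillon.
After the transaction, Sven's side holds 5% + 25% = 30% of Talus, not > 50%, so Sven still does not control Talus.
No new person acquires control, so the clause is not triggered.

No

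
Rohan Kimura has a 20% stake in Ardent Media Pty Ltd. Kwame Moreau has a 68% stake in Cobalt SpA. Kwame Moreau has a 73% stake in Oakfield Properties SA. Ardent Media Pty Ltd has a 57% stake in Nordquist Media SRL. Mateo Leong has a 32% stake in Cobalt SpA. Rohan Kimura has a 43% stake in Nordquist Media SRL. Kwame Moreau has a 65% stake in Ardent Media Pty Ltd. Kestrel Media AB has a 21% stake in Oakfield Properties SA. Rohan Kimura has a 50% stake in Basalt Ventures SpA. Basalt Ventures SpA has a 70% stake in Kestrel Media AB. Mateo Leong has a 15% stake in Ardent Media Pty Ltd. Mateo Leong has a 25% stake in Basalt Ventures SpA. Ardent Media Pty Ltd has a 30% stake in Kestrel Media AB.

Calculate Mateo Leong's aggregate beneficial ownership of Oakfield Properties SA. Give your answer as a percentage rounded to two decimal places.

Mateo reaches Oakfield along 2 paths.
Via Ardent → Kestrel: 15% × 30% × 21% = 0.945%.
Via Basalt → Kestrel: 25% × 70% × 21% = 3.675%.
Total: 0.945% + 3.675% = 4.62%.

4.62%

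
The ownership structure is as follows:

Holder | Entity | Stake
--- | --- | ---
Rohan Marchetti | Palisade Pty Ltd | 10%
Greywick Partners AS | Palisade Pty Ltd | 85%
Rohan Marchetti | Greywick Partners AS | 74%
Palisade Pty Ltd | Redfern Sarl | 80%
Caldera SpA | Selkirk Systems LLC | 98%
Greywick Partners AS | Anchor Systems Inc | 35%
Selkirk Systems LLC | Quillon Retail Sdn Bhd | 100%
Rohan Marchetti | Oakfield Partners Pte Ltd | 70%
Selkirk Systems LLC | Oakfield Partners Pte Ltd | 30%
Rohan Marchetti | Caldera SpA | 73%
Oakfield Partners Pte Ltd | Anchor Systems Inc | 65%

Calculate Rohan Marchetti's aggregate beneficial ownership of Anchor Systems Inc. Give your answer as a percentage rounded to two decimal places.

85.35%

Rohan reaches Anchor along 3 paths.
Via Caldera → Selkirk → Oakfield: 73% × 98% × 30% × 65% = 13.9503%.
Via Oakfield: 70% × 65% = 45.5%.
Via Greywick: 74% × 35% = 25.9%.
Total: 13.9503% + 45.5% + 25.9% = 85.3503%.
Rounded: 85.35%.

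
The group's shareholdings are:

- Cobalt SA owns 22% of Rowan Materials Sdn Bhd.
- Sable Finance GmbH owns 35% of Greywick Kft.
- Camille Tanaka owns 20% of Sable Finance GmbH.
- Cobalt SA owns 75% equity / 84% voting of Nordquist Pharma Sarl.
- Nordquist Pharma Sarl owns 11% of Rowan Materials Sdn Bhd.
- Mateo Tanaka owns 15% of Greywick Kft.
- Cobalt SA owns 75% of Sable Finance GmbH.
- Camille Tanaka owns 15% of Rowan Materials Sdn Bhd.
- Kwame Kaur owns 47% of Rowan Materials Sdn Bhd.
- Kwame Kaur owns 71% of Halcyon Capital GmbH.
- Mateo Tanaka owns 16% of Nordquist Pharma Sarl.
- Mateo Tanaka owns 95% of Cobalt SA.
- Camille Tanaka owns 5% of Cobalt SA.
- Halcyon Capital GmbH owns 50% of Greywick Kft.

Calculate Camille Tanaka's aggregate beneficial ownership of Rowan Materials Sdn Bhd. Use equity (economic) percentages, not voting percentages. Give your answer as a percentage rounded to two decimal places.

Camille reaches Rowan along 3 paths.
Via Cobalt → Nordquist: 5% × 75% × 11% = 0.4125%.
Direct stake: 15% = 15%.
Via Cobalt: 5% × 22% = 1.1%.
Total: 0.4125% + 15% + 1.1% = 16.5125%.
Rounded: 16.51%.

16.51%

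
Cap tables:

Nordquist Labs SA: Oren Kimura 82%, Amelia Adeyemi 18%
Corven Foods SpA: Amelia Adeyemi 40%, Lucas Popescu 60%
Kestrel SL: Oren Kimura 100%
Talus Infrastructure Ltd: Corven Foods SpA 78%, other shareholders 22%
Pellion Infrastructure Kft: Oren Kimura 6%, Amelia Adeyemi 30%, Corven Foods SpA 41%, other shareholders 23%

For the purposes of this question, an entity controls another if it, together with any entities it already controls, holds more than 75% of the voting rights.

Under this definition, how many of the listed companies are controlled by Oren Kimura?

2

Oren holds 82% of Nordquist, so Oren controls Nordquist.
Oren holds 100% of Kestrel, so Oren controls Kestrel.
No other company's threshold is met.
Oren controls 2 companies.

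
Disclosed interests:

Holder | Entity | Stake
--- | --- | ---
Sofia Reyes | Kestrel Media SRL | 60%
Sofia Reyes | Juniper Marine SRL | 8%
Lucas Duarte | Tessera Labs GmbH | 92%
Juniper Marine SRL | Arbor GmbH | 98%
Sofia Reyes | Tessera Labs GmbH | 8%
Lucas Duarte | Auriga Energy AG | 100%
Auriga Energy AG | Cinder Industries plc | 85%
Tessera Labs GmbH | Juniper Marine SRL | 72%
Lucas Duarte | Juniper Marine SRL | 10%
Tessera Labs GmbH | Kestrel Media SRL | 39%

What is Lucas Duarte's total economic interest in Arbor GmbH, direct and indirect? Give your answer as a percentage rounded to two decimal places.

74.72%

Lucas reaches Arbor along 2 paths.
Via Juniper: 10% × 98% = 9.8%.
Via Tessera → Juniper: 92% × 72% × 98% = 64.9152%.
Total: 9.8% + 64.9152% = 74.7152%.
Rounded: 74.72%.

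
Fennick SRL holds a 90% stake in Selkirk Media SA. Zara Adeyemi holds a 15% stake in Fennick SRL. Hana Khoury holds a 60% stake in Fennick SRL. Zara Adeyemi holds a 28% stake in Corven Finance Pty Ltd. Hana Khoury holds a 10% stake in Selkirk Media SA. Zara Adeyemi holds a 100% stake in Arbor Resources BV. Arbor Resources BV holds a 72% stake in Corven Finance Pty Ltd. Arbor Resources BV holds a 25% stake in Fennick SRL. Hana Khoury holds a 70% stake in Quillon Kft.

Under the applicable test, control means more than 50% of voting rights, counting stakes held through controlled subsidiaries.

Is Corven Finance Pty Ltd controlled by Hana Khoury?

Hana holds 60% of Fennick, so Hana controls Fennick.
Hana holds 70% of Quillon, so Hana controls Quillon.
Fennick and Hana together hold 90% + 10% = 100% of Selkirk, so Hana controls Selkirk.
Neither Hana nor any entity Hana controls holds any voting interest in Corven.
So Hana does not control Corven.

No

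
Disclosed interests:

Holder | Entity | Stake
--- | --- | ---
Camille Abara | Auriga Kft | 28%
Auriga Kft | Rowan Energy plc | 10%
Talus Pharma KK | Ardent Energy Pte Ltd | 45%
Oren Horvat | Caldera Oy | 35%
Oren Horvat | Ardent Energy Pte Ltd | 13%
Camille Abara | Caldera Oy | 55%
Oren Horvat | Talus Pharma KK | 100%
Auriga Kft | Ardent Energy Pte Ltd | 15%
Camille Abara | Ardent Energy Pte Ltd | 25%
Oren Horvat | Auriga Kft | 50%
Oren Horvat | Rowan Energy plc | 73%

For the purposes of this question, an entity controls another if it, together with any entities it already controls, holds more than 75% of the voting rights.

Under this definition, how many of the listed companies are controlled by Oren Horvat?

Oren holds 100% of Talus, so Oren controls Talus.
No other company's threshold is met.
Oren controls 1 company.

1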